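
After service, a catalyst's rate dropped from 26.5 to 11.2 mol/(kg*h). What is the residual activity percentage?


Activity (%) = (rate_used / rate_fresh) * 100
rate_used = 11.2, rate_fresh = 26.5
= (11.2 / 26.5) * 100
= 0.4226 * 100 = 42.26

42.26 %


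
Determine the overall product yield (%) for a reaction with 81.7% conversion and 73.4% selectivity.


Overall yield = conversion (%) * selectivity (%) / 100
Conversion = 81.7%, Selectivity = 73.4%
Y = 81.7 * 73.4 / 100
= 59.9678 %

59.9678 %


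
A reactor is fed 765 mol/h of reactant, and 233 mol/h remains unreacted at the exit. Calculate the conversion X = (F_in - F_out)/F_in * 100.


X = (F_in - F_out) / F_in * 100
Moles reacted = 765 - 233 = 532
X = 532 / 765 * 100
= 0.6954 * 100
= 69.54 %

69.54 %


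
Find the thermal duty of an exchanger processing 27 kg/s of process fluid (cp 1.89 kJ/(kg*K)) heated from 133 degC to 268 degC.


Q = m_dot * cp * delta_T
delta_T = 268 - 133 = 135 K
Q = 27 * 1.89 * 135
= 51.03 * 135
= 6889.05 kW

6889.05 kW


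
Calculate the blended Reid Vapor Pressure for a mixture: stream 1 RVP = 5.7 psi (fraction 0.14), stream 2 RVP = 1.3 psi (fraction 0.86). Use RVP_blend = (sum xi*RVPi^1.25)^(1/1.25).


Chevron index: RVP_blend = (sum xi*RVPi^1.25)^(1/1.25)
RVP^1.25 terms: 0.14 * 5.7^1.25 + 0.86 * 1.3^1.25 = 2.42681
RVP_blend = 2.42681^(1/1.25) = 2.032

2.032 psi


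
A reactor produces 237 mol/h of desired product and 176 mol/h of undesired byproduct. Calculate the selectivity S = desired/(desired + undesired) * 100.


Selectivity = desired / (desired + undesired) * 100
Total products = 237 + 176 = 413 mol/h
S = 237 / 413 * 100
= 0.5738 * 100
= 57.38 %

57.38 %


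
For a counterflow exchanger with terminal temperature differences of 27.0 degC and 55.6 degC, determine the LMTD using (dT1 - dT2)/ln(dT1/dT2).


LMTD = (dT1 - dT2) / ln(dT1/dT2)
= (27.0 - 55.6) / ln(27.0 / 55.6) = -28.6 / -0.722346 = 39.59

39.59 degC


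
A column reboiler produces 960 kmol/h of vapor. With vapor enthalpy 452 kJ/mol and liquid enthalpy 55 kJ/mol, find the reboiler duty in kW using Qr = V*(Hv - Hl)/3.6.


Qr = 960 * (452 - 55) / 3.6 = 960 * 397 / 3.6 = 105900

105900 kW


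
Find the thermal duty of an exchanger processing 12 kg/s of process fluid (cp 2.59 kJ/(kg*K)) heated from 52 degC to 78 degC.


Q = m_dot * cp * delta_T
delta_T = 78 - 52 = 26 K
Q = 12 * 2.59 * 26
= 31.08 * 26
= 808.08 kW

808.08 kW


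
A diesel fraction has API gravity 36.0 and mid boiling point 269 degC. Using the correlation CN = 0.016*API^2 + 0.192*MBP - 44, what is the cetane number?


CN = 0.016 * 36.0^2 + 0.192 * 269 - 44
CN = 20.736 + 51.648 - 44 = 28.384

28.384


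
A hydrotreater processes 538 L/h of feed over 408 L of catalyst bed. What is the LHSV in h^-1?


LHSV = volumetric feed rate / catalyst volume
= 538 L/h / 408 L
= 1.319 h^-1

1.319 h^-1


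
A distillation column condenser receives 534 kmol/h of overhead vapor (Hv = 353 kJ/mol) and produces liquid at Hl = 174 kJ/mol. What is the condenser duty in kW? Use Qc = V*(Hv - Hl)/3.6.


Qc = 534 * (353 - 174) / 3.6 = 534 * 179 / 3.6 = 26550

26550 kW


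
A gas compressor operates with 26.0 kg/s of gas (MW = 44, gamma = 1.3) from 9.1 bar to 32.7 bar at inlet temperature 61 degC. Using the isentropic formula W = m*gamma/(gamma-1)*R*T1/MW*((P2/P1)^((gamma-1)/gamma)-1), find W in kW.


Isentropic work: W = m*(gamma/(gamma-1))*(R*T1/MW)*((P2/P1)^((gamma-1)/gamma) - 1)
T1 = 61 + 273.15 = 334.15 K
Pressure ratio = 32.7 / 9.1 = 3.59341
Exponent = (1.3 - 1)/1.3 = 0.230769
(P2/P1)^exp - 1 = 3.59341^0.230769 - 1 = 0.343364
W = 26.0 * 1.3 / 0.3 * 8.314 * 334.15 / 44 * 0.343364 = 2443

2443 kW


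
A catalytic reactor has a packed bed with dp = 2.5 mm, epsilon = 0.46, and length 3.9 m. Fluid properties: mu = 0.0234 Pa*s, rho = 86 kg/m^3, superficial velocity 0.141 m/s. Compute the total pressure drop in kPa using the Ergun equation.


dp = 2.5 mm = 0.0025 m
Viscous term = 150*0.0234*0.141*(1-0.46)^2 / (0.0025^2*0.46^3) = 237225
Inertial term = 1.75*86*0.141^2*(1-0.46) / (0.0025*0.46^3) = 6639.8
dP/L = 237225 + 6639.8 = 243865 Pa/m
dP = 243865 * 3.9 / 1000 = 951.1 kPa

951.1 kPa


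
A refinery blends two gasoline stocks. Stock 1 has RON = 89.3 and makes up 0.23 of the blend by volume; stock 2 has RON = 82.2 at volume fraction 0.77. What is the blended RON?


Linear blending: RON_blend = sum(vi * RONi)
Contribution 1: 0.23 * 89.3 = 20.539
Contribution 2: 0.77 * 82.2 = 63.294
RON_blend = 20.539 + 63.294 = 83.833

83.833


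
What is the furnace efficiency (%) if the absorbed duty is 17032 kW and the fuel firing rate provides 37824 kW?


Furnace efficiency = Q_absorbed / Q_fuel * 100
= 17032 / 37824 * 100 = 45.03

45.03 %


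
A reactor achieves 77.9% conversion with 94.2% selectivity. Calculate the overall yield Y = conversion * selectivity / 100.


Overall yield = conversion (%) * selectivity (%) / 100
Conversion = 77.9%, Selectivity = 94.2%
Y = 77.9 * 94.2 / 100
= 73.3818 %

73.3818 %


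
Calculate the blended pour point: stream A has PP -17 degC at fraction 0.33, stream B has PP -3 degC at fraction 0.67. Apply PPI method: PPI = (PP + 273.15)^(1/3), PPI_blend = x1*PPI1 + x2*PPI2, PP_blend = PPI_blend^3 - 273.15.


PPI_1 = (-17 + 273.15)^(1/3) = 6.350844
PPI_2 = (-3 + 273.15)^(1/3) = 6.464501
PPI_blend = 0.33 * 6.350844 + 0.67 * 6.464501 = 6.426994
PP_blend = 6.426994^3 - 273.15 = 265.475 - 273.15 = -7.67

-7.67 degC


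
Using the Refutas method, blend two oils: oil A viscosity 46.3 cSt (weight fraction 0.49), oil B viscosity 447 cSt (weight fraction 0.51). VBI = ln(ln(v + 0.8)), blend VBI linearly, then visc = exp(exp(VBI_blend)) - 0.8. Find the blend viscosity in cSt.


Refutas method: VBN_i = 14.534*ln(ln(visc_i + 0.8)) + 10.975, blended linearly by mass fraction; since VBN is linear in VBI_i = ln(ln(visc_i + 0.8)) and the fractions sum to 1, blend VBI directly: visc = exp(exp(VBI_blend)) - 0.8
VBI_1 = ln(ln(46.3 + 0.8)) = 1.34866
VBI_2 = ln(ln(447 + 0.8)) = 1.809
VBI_blend = 0.49 * 1.34866 + 0.51 * 1.809 = 1.58343
visc_blend = exp(exp(1.58343)) - 0.8 = 129.7

129.7 cSt


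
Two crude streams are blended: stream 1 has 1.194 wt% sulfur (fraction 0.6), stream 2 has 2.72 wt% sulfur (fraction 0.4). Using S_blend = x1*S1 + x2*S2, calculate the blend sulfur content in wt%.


Linear sulfur blending: S_blend = x1*S1 + x2*S2
Contribution 1: 0.6 * 1.194 = 0.7164 wt%
Contribution 2: 0.4 * 2.72 = 1.088 wt%
S_blend = 0.7164 + 1.088 = 1.8044

1.8044 wt%


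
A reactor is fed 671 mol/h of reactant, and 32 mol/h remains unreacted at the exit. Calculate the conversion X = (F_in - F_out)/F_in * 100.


X = (F_in - F_out) / F_in * 100
Moles reacted = 671 - 32 = 639
X = 639 / 671 * 100
= 0.9523 * 100
= 95.23 %

95.23 %


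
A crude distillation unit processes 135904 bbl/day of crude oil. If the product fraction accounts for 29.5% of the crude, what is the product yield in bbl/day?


Crude throughput = 135904 bbl/day
Fraction yield = 29.5%
yield = throughput * fraction / 100
yield = 135904 * 29.5 / 100 = 40091.68

40091.68 bbl/day


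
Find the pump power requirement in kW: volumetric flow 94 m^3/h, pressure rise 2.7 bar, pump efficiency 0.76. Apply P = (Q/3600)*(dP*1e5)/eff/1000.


Q = 94 / 3600 = 0.0261111 m^3/s
P = 0.0261111 * (2.7 * 1e5) / 0.76 / 1000 = 9.276

9.276 kW


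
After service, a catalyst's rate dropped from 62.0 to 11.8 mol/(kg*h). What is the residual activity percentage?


Activity (%) = (rate_used / rate_fresh) * 100
rate_used = 11.8, rate_fresh = 62.0
= (11.8 / 62.0) * 100
= 0.1903 * 100 = 19.03

19.03 %


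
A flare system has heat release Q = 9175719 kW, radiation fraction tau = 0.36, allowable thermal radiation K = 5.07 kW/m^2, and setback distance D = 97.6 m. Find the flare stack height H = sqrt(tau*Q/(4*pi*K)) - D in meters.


tau*Q/(4*pi*K) = 0.36 * 9175719 / (4 * pi * 5.07) = 51847.1
sqrt(51847.1) = 227.7
H = 227.7 - 97.6 = 130.1

130.1 m


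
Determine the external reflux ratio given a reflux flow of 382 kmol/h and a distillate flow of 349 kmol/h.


Reflux ratio definition: R = L / D (liquid returned / distillate withdrawn)
L = 382 kmol/h, D = 349 kmol/h
R = 382 / 349 = 1.095

1.095


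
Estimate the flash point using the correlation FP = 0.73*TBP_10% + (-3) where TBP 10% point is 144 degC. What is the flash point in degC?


FP = 0.73 * 144 + (-3) = 102.12

102.12 degC


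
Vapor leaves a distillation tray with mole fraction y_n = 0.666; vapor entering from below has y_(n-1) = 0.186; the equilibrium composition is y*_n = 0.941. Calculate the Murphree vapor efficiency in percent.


Murphree vapor efficiency: EMV = (y_n - y_(n-1)) / (y*_n - y_(n-1)) * 100
EMV = (0.666 - 0.186) / (0.941 - 0.186) * 100 = 0.48 / 0.755 * 100 = 63.58

63.58 %


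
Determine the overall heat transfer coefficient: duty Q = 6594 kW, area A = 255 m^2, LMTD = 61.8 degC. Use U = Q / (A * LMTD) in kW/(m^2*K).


From Q = U*A*LMTD, U = Q / (A * LMTD)
U = 6594 / (255 * 61.8) = 6594 / 15759 = 0.4184

0.4184 kW/(m^2*K)


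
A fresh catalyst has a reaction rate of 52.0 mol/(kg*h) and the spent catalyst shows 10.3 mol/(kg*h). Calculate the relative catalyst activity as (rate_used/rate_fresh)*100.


Activity (%) = (rate_used / rate_fresh) * 100
rate_used = 10.3, rate_fresh = 52.0
= (10.3 / 52.0) * 100
= 0.1981 * 100 = 19.81

19.81 %


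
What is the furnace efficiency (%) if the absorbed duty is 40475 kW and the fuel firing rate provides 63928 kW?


Furnace efficiency = Q_absorbed / Q_fuel * 100
= 40475 / 63928 * 100 = 63.31

63.31 %


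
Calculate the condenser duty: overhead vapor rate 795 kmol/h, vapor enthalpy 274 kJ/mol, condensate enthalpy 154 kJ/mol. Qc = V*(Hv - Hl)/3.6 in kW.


Qc = 795 * (274 - 154) / 3.6 = 795 * 120 / 3.6 = 26500

26500 kW


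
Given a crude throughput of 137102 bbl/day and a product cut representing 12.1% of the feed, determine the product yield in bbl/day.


Crude throughput = 137102 bbl/day
Fraction yield = 12.1%
yield = throughput * fraction / 100
yield = 137102 * 12.1 / 100 = 16589.342

16589.342 bbl/day


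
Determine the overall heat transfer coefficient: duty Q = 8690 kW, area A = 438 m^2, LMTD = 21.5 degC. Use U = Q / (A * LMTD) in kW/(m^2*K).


From Q = U*A*LMTD, U = Q / (A * LMTD)
U = 8690 / (438 * 21.5) = 8690 / 9417 = 0.9228

0.9228 kW/(m^2*K)


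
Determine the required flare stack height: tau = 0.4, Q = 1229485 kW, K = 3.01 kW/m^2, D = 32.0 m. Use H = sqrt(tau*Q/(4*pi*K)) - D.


tau*Q/(4*pi*K) = 0.4 * 1229485 / (4 * pi * 3.01) = 13001.9
sqrt(13001.9) = 114.026
H = 114.026 - 32.0 = 82.03

82.03 m


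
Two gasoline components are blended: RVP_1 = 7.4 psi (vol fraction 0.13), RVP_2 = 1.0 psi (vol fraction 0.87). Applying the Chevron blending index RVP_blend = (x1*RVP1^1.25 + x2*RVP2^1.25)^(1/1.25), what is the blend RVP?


Chevron index: RVP_blend = (sum xi*RVPi^1.25)^(1/1.25)
RVP^1.25 terms: 0.13 * 7.4^1.25 + 0.87 * 1.0^1.25 = 2.45666
RVP_blend = 2.45666^(1/1.25) = 2.052

2.052 psi


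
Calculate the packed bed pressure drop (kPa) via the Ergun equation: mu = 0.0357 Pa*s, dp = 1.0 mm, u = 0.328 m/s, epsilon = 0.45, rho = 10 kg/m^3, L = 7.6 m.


dp = 1.0 mm = 0.001 m
Viscous term = 150*0.0357*0.328*(1-0.45)^2 / (0.001^2*0.45^3) = 5830710
Inertial term = 1.75*10*0.328^2*(1-0.45) / (0.001*0.45^3) = 11363.5
dP/L = 5830710 + 11363.5 = 5842070 Pa/m
dP = 5842070 * 7.6 / 1000 = 44400 kPa

44400 kPa


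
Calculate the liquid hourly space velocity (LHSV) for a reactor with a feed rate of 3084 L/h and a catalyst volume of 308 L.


LHSV = volumetric feed rate / catalyst volume
= 3084 L/h / 308 L
= 10.01 h^-1

10.01 h^-1


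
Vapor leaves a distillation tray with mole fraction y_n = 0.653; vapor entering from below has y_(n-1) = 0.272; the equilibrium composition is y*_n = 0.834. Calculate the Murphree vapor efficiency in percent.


Murphree vapor efficiency: EMV = (y_n - y_(n-1)) / (y*_n - y_(n-1)) * 100
EMV = (0.653 - 0.272) / (0.834 - 0.272) * 100 = 0.381 / 0.562 * 100 = 67.79

67.79 %


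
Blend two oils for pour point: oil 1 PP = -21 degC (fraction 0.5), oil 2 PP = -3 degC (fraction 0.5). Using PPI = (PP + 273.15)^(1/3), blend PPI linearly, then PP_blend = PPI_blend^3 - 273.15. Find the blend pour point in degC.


PPI_1 = (-21 + 273.15)^(1/3) = 6.317613
PPI_2 = (-3 + 273.15)^(1/3) = 6.464501
PPI_blend = 0.5 * 6.317613 + 0.5 * 6.464501 = 6.391057
PP_blend = 6.391057^3 - 273.15 = 261.0466 - 273.15 = -12.1

-12.1 degC


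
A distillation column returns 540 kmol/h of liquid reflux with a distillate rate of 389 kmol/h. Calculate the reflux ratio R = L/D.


Reflux ratio definition: R = L / D (liquid returned / distillate withdrawn)
L = 540 kmol/h, D = 389 kmol/h
R = 540 / 389 = 1.388

1.388


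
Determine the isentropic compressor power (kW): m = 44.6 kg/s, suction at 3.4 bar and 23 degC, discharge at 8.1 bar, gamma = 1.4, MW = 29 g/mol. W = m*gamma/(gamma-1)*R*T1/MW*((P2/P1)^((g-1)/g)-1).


Isentropic work: W = m*(gamma/(gamma-1))*(R*T1/MW)*((P2/P1)^((gamma-1)/gamma) - 1)
T1 = 23 + 273.15 = 296.15 K
Pressure ratio = 8.1 / 3.4 = 2.38235
Exponent = (1.4 - 1)/1.4 = 0.285714
(P2/P1)^exp - 1 = 2.38235^0.285714 - 1 = 0.281492
W = 44.6 * 1.4 / 0.4 * 8.314 * 296.15 / 29 * 0.281492 = 3731

3731 kW


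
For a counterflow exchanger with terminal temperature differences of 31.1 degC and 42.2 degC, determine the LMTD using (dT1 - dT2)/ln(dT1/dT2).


LMTD = (dT1 - dT2) / ln(dT1/dT2)
= (31.1 - 42.2) / ln(31.1 / 42.2) = -11.1 / -0.305212 = 36.37

36.37 degC


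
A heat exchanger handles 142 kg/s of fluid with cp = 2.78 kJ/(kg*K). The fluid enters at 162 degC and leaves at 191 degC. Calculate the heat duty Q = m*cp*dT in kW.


Q = m_dot * cp * delta_T
delta_T = 191 - 162 = 29 K
Q = 142 * 2.78 * 29
= 394.76 * 29
= 11448.04 kW

11448.04 kW


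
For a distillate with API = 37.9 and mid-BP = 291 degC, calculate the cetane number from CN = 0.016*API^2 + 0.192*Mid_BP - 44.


CN = 0.016 * 37.9^2 + 0.192 * 291 - 44
CN = 22.98256 + 55.872 - 44 = 34.85456

34.85456


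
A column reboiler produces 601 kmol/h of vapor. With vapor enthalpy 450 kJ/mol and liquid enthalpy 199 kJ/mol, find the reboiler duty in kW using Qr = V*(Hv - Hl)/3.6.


Qr = 601 * (450 - 199) / 3.6 = 601 * 251 / 3.6 = 41900

41900 kW


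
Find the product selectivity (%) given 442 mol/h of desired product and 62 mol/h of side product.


Selectivity = desired / (desired + undesired) * 100
Total products = 442 + 62 = 504 mol/h
S = 442 / 504 * 100
= 0.8770 * 100
= 87.70 %

87.70 %


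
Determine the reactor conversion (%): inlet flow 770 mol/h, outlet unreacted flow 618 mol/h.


X = (F_in - F_out) / F_in * 100
Moles reacted = 770 - 618 = 152
X = 152 / 770 * 100
= 0.1974 * 100
= 19.74 %

19.74 %


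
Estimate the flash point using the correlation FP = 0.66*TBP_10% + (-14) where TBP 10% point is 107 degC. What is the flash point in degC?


FP = 0.66 * 107 + (-14) = 56.62

56.62 degC


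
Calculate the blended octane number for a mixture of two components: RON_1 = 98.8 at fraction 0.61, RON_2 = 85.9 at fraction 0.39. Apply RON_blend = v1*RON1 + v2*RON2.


Linear blending: RON_blend = sum(vi * RONi)
Contribution 1: 0.61 * 98.8 = 60.268
Contribution 2: 0.39 * 85.9 = 33.501
RON_blend = 60.268 + 33.501 = 93.769

93.769


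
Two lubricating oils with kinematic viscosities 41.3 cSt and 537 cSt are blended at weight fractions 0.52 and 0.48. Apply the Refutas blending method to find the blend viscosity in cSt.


Refutas method: VBN_i = 14.534*ln(ln(visc_i + 0.8)) + 10.975, blended linearly by mass fraction; since VBN is linear in VBI_i = ln(ln(visc_i + 0.8)) and the fractions sum to 1, blend VBI directly: visc = exp(exp(VBI_blend)) - 0.8
VBI_1 = ln(ln(41.3 + 0.8)) = 1.3191
VBI_2 = ln(ln(537 + 0.8)) = 1.83856
VBI_blend = 0.52 * 1.3191 + 0.48 * 1.83856 = 1.56844
visc_blend = exp(exp(1.56844)) - 0.8 = 120.6

120.6 cSt


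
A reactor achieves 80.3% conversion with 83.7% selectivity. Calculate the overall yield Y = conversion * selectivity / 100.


Overall yield = conversion (%) * selectivity (%) / 100
Conversion = 80.3%, Selectivity = 83.7%
Y = 80.3 * 83.7 / 100
= 67.2111 %

67.2111 %


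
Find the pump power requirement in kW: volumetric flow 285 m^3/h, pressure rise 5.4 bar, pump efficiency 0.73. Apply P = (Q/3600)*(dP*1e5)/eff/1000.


Q = 285 / 3600 = 0.0791667 m^3/s
P = 0.0791667 * (5.4 * 1e5) / 0.73 / 1000 = 58.56

58.56 kW


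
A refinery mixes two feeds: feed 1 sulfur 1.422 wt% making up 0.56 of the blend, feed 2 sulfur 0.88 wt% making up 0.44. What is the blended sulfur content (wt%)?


Linear sulfur blending: S_blend = x1*S1 + x2*S2
Contribution 1: 0.56 * 1.422 = 0.79632 wt%
Contribution 2: 0.44 * 0.88 = 0.3872 wt%
S_blend = 0.79632 + 0.3872 = 1.18352

1.18352 wt%


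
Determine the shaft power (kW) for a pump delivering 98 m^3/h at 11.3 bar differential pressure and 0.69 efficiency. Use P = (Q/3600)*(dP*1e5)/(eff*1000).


Q = 98 / 3600 = 0.0272222 m^3/s
P = 0.0272222 * (11.3 * 1e5) / 0.69 / 1000 = 44.58

44.58 kW


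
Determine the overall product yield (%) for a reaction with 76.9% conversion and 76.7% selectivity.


Overall yield = conversion (%) * selectivity (%) / 100
Conversion = 76.9%, Selectivity = 76.7%
Y = 76.9 * 76.7 / 100
= 58.9823 %

58.9823 %


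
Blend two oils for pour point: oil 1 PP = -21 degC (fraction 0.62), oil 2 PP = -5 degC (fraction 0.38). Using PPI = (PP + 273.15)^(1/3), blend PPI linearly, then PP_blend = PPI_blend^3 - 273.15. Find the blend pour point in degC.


PPI_1 = (-21 + 273.15)^(1/3) = 6.317613
PPI_2 = (-5 + 273.15)^(1/3) = 6.448508
PPI_blend = 0.62 * 6.317613 + 0.38 * 6.448508 = 6.367353
PP_blend = 6.367353^3 - 273.15 = 258.1528 - 273.15 = -15

-15 degC


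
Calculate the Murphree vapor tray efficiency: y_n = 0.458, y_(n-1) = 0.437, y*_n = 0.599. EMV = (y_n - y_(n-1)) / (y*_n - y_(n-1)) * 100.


Murphree vapor efficiency: EMV = (y_n - y_(n-1)) / (y*_n - y_(n-1)) * 100
EMV = (0.458 - 0.437) / (0.599 - 0.437) * 100 = 0.021 / 0.162 * 100 = 12.96

12.96 %


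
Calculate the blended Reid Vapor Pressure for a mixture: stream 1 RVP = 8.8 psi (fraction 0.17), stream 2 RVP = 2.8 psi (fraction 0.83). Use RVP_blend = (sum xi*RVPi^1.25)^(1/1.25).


Chevron index: RVP_blend = (sum xi*RVPi^1.25)^(1/1.25)
RVP^1.25 terms: 0.17 * 8.8^1.25 + 0.83 * 2.8^1.25 = 5.58288
RVP_blend = 5.58288^(1/1.25) = 3.958

3.958 psi


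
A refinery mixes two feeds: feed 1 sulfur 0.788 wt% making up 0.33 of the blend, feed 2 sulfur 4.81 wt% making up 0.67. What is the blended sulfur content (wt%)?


Linear sulfur blending: S_blend = x1*S1 + x2*S2
Contribution 1: 0.33 * 0.788 = 0.26004 wt%
Contribution 2: 0.67 * 4.81 = 3.2227 wt%
S_blend = 0.26004 + 3.2227 = 3.48274

3.48274 wt%


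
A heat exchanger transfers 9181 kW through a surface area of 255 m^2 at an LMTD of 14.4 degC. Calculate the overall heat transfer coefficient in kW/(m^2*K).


From Q = U*A*LMTD, U = Q / (A * LMTD)
U = 9181 / (255 * 14.4) = 9181 / 3672 = 2.500

2.500 kW/(m^2*K)


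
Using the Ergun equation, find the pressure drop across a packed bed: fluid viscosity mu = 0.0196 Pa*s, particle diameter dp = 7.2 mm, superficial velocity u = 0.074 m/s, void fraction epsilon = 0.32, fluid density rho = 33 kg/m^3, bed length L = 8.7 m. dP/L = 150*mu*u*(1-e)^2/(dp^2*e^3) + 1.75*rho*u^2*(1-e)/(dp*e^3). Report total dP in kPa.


dp = 7.2 mm = 0.0072 m
Viscous term = 150*0.0196*0.074*(1-0.32)^2 / (0.0072^2*0.32^3) = 59221.8
Inertial term = 1.75*33*0.074^2*(1-0.32) / (0.0072*0.32^3) = 911.469
dP/L = 59221.8 + 911.469 = 60133.3 Pa/m
dP = 60133.3 * 8.7 / 1000 = 523.2 kPa

523.2 kPa


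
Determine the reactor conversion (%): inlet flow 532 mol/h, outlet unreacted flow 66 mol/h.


X = (F_in - F_out) / F_in * 100
Moles reacted = 532 - 66 = 466
X = 466 / 532 * 100
= 0.8759 * 100
= 87.59 %

87.59 %


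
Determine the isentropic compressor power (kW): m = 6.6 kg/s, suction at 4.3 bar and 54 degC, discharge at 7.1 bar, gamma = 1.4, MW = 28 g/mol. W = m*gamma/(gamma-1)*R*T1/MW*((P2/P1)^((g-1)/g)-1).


Isentropic work: W = m*(gamma/(gamma-1))*(R*T1/MW)*((P2/P1)^((gamma-1)/gamma) - 1)
T1 = 54 + 273.15 = 327.15 K
Pressure ratio = 7.1 / 4.3 = 1.65116
Exponent = (1.4 - 1)/1.4 = 0.285714
(P2/P1)^exp - 1 = 1.65116^0.285714 - 1 = 0.154052
W = 6.6 * 1.4 / 0.4 * 8.314 * 327.15 / 28 * 0.154052 = 345.7

345.7 kW


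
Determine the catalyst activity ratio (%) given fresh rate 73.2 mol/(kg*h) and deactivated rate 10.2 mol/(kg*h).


Activity (%) = (rate_used / rate_fresh) * 100
rate_used = 10.2, rate_fresh = 73.2
= (10.2 / 73.2) * 100
= 0.1393 * 100 = 13.93

13.93 %


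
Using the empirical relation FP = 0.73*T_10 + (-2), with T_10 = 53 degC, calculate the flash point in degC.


FP = 0.73 * 53 + (-2) = 36.69

36.69 degC


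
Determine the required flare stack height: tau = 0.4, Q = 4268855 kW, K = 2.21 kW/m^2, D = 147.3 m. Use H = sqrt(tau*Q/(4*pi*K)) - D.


tau*Q/(4*pi*K) = 0.4 * 4268855 / (4 * pi * 2.21) = 61485
sqrt(61485) = 247.962
H = 247.962 - 147.3 = 100.7

100.7 m


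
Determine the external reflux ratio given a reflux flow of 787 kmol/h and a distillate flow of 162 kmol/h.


Reflux ratio definition: R = L / D (liquid returned / distillate withdrawn)
L = 787 kmol/h, D = 162 kmol/h
R = 787 / 162 = 4.858

4.858


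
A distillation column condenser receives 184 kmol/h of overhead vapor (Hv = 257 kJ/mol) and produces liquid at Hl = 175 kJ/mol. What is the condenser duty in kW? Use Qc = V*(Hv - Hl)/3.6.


Qc = 184 * (257 - 175) / 3.6 = 184 * 82 / 3.6 = 4191

4191 kW


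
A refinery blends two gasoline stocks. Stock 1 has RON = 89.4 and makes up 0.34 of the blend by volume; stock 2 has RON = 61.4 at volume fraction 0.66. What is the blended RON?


Linear blending: RON_blend = sum(vi * RONi)
Contribution 1: 0.34 * 89.4 = 30.396
Contribution 2: 0.66 * 61.4 = 40.524
RON_blend = 30.396 + 40.524 = 70.92

70.92


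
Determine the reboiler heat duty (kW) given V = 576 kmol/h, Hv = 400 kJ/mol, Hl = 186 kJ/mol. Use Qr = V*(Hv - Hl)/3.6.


Qr = 576 * (400 - 186) / 3.6 = 576 * 214 / 3.6 = 34240

34240 kW


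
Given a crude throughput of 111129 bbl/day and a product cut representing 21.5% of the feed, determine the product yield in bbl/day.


Crude throughput = 111129 bbl/day
Fraction yield = 21.5%
yield = throughput * fraction / 100
yield = 111129 * 21.5 / 100 = 23892.735

23892.735 bbl/day


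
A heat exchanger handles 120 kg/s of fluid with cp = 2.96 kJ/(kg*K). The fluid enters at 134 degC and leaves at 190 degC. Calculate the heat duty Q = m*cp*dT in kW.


Q = m_dot * cp * delta_T
delta_T = 190 - 134 = 56 K
Q = 120 * 2.96 * 56
= 355.2 * 56
= 19891.2 kW

19891.2 kW


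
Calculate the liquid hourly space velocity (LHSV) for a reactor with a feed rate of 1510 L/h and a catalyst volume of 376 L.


LHSV = volumetric feed rate / catalyst volume
= 1510 L/h / 376 L
= 4.016 h^-1

4.016 h^-1


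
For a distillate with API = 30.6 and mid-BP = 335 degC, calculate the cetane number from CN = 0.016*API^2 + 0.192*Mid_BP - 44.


CN = 0.016 * 30.6^2 + 0.192 * 335 - 44
CN = 14.98176 + 64.32 - 44 = 35.30176

35.30176


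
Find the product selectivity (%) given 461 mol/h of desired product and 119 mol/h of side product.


Selectivity = desired / (desired + undesired) * 100
Total products = 461 + 119 = 580 mol/h
S = 461 / 580 * 100
= 0.7948 * 100
= 79.48 %

79.48 %


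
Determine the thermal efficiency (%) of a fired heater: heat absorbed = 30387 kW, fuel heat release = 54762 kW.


Furnace efficiency = Q_absorbed / Q_fuel * 100
= 30387 / 54762 * 100 = 55.49

55.49 %


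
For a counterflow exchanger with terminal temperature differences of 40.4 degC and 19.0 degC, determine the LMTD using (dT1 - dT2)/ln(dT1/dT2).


LMTD = (dT1 - dT2) / ln(dT1/dT2)
= (40.4 - 19.0) / ln(40.4 / 19.0) = 21.4 / 0.754391 = 28.37

28.37 degC


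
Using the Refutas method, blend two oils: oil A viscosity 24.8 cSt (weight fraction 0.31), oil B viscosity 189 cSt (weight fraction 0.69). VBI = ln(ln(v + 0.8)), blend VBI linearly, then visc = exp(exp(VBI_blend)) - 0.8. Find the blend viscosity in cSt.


Refutas method: VBN_i = 14.534*ln(ln(visc_i + 0.8)) + 10.975, blended linearly by mass fraction; since VBN is linear in VBI_i = ln(ln(visc_i + 0.8)) and the fractions sum to 1, blend VBI directly: visc = exp(exp(VBI_blend)) - 0.8
VBI_1 = ln(ln(24.8 + 0.8)) = 1.17637
VBI_2 = ln(ln(189 + 0.8)) = 1.65746
VBI_blend = 0.31 * 1.17637 + 0.69 * 1.65746 = 1.50832
visc_blend = exp(exp(1.50832)) - 0.8 = 90.96

90.96 cSt


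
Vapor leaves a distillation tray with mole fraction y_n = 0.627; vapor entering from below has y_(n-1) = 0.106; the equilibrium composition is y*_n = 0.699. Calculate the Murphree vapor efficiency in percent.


Murphree vapor efficiency: EMV = (y_n - y_(n-1)) / (y*_n - y_(n-1)) * 100
EMV = (0.627 - 0.106) / (0.699 - 0.106) * 100 = 0.521 / 0.593 * 100 = 87.86

87.86 %


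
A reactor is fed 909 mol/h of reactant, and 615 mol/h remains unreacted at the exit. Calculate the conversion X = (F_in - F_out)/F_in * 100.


X = (F_in - F_out) / F_in * 100
Moles reacted = 909 - 615 = 294
X = 294 / 909 * 100
= 0.3234 * 100
= 32.34 %

32.34 %


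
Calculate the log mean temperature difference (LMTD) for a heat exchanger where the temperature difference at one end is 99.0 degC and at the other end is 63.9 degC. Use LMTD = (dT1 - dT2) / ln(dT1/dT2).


LMTD = (dT1 - dT2) / ln(dT1/dT2)
= (99.0 - 63.9) / ln(99.0 / 63.9) = 35.1 / 0.4378 = 80.17

80.17 degC


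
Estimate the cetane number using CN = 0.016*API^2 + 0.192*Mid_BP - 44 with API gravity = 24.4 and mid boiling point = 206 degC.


CN = 0.016 * 24.4^2 + 0.192 * 206 - 44
CN = 9.52576 + 39.552 - 44 = 5.07776

5.07776


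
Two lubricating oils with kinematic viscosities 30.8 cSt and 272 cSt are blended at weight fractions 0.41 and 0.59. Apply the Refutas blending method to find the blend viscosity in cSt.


Refutas method: VBN_i = 14.534*ln(ln(visc_i + 0.8)) + 10.975, blended linearly by mass fraction; since VBN is linear in VBI_i = ln(ln(visc_i + 0.8)) and the fractions sum to 1, blend VBI directly: visc = exp(exp(VBI_blend)) - 0.8
VBI_1 = ln(ln(30.8 + 0.8)) = 1.23929
VBI_2 = ln(ln(272 + 0.8)) = 1.72433
VBI_blend = 0.41 * 1.23929 + 0.59 * 1.72433 = 1.52546
visc_blend = exp(exp(1.52546)) - 0.8 = 98.41

98.41 cSt


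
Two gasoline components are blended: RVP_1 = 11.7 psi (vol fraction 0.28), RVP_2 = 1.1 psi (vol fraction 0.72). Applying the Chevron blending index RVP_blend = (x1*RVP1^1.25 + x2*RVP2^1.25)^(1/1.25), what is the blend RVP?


Chevron index: RVP_blend = (sum xi*RVPi^1.25)^(1/1.25)
RVP^1.25 terms: 0.28 * 11.7^1.25 + 0.72 * 1.1^1.25 = 6.86995
RVP_blend = 6.86995^(1/1.25) = 4.673

4.673 psi


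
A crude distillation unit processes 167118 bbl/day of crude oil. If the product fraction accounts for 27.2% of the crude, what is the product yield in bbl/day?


Crude throughput = 167118 bbl/day
Fraction yield = 27.2%
yield = throughput * fraction / 100
yield = 167118 * 27.2 / 100 = 45456.096

45456.096 bbl/day


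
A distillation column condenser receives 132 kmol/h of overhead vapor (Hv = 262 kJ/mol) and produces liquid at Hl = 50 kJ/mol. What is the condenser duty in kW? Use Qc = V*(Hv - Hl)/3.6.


Qc = 132 * (262 - 50) / 3.6 = 132 * 212 / 3.6 = 7773

7773 kW


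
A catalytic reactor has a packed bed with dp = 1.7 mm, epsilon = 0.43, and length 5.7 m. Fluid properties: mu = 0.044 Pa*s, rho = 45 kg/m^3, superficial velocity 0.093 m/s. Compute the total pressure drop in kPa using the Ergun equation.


dp = 1.7 mm = 0.0017 m
Viscous term = 150*0.044*0.093*(1-0.43)^2 / (0.0017^2*0.43^3) = 867907
Inertial term = 1.75*45*0.093^2*(1-0.43) / (0.0017*0.43^3) = 2872.35
dP/L = 867907 + 2872.35 = 870779 Pa/m
dP = 870779 * 5.7 / 1000 = 4963 kPa

4963 kPa


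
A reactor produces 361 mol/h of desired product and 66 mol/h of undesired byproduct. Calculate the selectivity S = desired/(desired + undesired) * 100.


Selectivity = desired / (desired + undesired) * 100
Total products = 361 + 66 = 427 mol/h
S = 361 / 427 * 100
= 0.8454 * 100
= 84.54 %

84.54 %


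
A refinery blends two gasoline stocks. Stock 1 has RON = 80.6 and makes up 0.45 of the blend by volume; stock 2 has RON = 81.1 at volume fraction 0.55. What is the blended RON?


Linear blending: RON_blend = sum(vi * RONi)
Contribution 1: 0.45 * 80.6 = 36.27
Contribution 2: 0.55 * 81.1 = 44.605
RON_blend = 36.27 + 44.605 = 80.875

80.875


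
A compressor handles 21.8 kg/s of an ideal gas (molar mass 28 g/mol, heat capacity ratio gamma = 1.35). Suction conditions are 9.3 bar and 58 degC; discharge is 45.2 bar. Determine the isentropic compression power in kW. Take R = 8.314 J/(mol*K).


Isentropic work: W = m*(gamma/(gamma-1))*(R*T1/MW)*((P2/P1)^((gamma-1)/gamma) - 1)
T1 = 58 + 273.15 = 331.15 K
Pressure ratio = 45.2 / 9.3 = 4.86022
Exponent = (1.35 - 1)/1.35 = 0.259259
(P2/P1)^exp - 1 = 4.86022^0.259259 - 1 = 0.506682
W = 21.8 * 1.35 / 0.35 * 8.314 * 331.15 / 28 * 0.506682 = 4189

4189 kW


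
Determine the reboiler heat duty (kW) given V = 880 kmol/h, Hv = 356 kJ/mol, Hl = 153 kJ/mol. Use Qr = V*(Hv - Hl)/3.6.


Qr = 880 * (356 - 153) / 3.6 = 880 * 203 / 3.6 = 49620

49620 kW


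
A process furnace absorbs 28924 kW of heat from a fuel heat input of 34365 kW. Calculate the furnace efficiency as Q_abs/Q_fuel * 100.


Furnace efficiency = Q_absorbed / Q_fuel * 100
= 28924 / 34365 * 100 = 84.17

84.17 %


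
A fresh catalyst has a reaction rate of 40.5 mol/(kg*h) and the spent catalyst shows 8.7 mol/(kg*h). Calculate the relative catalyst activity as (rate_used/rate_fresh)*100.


Activity (%) = (rate_used / rate_fresh) * 100
rate_used = 8.7, rate_fresh = 40.5
= (8.7 / 40.5) * 100
= 0.2148 * 100 = 21.48

21.48 %


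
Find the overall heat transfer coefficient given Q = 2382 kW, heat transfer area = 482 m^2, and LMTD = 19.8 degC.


From Q = U*A*LMTD, U = Q / (A * LMTD)
U = 2382 / (482 * 19.8) = 2382 / 9543.6 = 0.2496

0.2496 kW/(m^2*K)


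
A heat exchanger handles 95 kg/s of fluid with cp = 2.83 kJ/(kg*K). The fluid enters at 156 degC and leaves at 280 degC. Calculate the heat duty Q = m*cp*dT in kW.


Q = m_dot * cp * delta_T
delta_T = 280 - 156 = 124 K
Q = 95 * 2.83 * 124
= 268.85 * 124
= 33337.4 kW

33337.4 kW


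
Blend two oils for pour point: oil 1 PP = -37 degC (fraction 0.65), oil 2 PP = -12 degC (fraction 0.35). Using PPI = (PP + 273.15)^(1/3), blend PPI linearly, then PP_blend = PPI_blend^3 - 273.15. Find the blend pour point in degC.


PPI_1 = (-37 + 273.15)^(1/3) = 6.181056
PPI_2 = (-12 + 273.15)^(1/3) = 6.391901
PPI_blend = 0.65 * 6.181056 + 0.35 * 6.391901 = 6.254852
PP_blend = 6.254852^3 - 273.15 = 244.7097 - 273.15 = -28.44

-28.44 degC


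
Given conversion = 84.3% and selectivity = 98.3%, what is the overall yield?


Overall yield = conversion (%) * selectivity (%) / 100
Conversion = 84.3%, Selectivity = 98.3%
Y = 84.3 * 98.3 / 100
= 82.8669 %

82.8669 %


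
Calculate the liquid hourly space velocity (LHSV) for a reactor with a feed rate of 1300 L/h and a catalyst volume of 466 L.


LHSV = volumetric feed rate / catalyst volume
= 1300 L/h / 466 L
= 2.790 h^-1

2.790 h^-1


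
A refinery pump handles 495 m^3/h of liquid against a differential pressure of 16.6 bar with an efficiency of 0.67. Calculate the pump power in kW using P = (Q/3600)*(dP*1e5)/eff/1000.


Q = 495 / 3600 = 0.1375 m^3/s
P = 0.1375 * (16.6 * 1e5) / 0.67 / 1000 = 340.7

340.7 kW


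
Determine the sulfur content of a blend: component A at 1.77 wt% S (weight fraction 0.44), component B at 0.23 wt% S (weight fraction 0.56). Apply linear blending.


Linear sulfur blending: S_blend = x1*S1 + x2*S2
Contribution 1: 0.44 * 1.77 = 0.7788 wt%
Contribution 2: 0.56 * 0.23 = 0.1288 wt%
S_blend = 0.7788 + 0.1288 = 0.9076

0.9076 wt%


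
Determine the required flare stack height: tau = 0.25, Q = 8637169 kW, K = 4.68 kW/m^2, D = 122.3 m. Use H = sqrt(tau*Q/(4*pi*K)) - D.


tau*Q/(4*pi*K) = 0.25 * 8637169 / (4 * pi * 4.68) = 36716
sqrt(36716) = 191.614
H = 191.614 - 122.3 = 69.31

69.31 m


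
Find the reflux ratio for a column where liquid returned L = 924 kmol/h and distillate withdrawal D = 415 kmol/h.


Reflux ratio definition: R = L / D (liquid returned / distillate withdrawn)
L = 924 kmol/h, D = 415 kmol/h
R = 924 / 415 = 2.227

2.227


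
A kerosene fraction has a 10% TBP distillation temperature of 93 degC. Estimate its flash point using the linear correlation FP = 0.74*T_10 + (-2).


FP = 0.74 * 93 + (-2) = 66.82

66.82 degC


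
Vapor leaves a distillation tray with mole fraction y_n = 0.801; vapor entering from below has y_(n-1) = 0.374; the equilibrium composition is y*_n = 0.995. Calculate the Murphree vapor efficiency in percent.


Murphree vapor efficiency: EMV = (y_n - y_(n-1)) / (y*_n - y_(n-1)) * 100
EMV = (0.801 - 0.374) / (0.995 - 0.374) * 100 = 0.427 / 0.621 * 100 = 68.76

68.76 %


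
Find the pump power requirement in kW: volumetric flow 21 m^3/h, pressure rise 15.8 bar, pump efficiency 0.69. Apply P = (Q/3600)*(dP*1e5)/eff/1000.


Q = 21 / 3600 = 0.00583333 m^3/s
P = 0.00583333 * (15.8 * 1e5) / 0.69 / 1000 = 13.36

13.36 kW


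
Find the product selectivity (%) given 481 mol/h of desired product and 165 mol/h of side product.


Selectivity = desired / (desired + undesired) * 100
Total products = 481 + 165 = 646 mol/h
S = 481 / 646 * 100
= 0.7446 * 100
= 74.46 %

74.46 %


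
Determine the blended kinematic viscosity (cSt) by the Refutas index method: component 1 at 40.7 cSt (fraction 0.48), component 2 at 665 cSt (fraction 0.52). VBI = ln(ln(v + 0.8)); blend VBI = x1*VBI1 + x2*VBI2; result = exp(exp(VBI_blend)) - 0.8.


Refutas method: VBN_i = 14.534*ln(ln(visc_i + 0.8)) + 10.975, blended linearly by mass fraction; since VBN is linear in VBI_i = ln(ln(visc_i + 0.8)) and the fractions sum to 1, blend VBI directly: visc = exp(exp(VBI_blend)) - 0.8
VBI_1 = ln(ln(40.7 + 0.8)) = 1.31525
VBI_2 = ln(ln(665 + 0.8)) = 1.87195
VBI_blend = 0.48 * 1.31525 + 0.52 * 1.87195 = 1.60473
visc_blend = exp(exp(1.60473)) - 0.8 = 144.2

144.2 cSt


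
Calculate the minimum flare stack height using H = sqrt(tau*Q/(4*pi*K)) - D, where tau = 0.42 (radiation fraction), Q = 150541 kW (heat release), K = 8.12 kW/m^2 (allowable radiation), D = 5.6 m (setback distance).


tau*Q/(4*pi*K) = 0.42 * 150541 / (4 * pi * 8.12) = 619.638
sqrt(619.638) = 24.8925
H = 24.8925 - 5.6 = 19.29

19.29 m


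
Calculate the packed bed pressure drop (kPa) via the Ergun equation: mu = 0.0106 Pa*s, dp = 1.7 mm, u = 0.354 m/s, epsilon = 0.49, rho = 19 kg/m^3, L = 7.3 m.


dp = 1.7 mm = 0.0017 m
Viscous term = 150*0.0106*0.354*(1-0.49)^2 / (0.0017^2*0.49^3) = 430581
Inertial term = 1.75*19*0.354^2*(1-0.49) / (0.0017*0.49^3) = 10625.1
dP/L = 430581 + 10625.1 = 441206 Pa/m
dP = 441206 * 7.3 / 1000 = 3221 kPa

3221 kPa


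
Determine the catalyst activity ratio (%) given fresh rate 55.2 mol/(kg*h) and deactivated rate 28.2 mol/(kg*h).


Activity (%) = (rate_used / rate_fresh) * 100
rate_used = 28.2, rate_fresh = 55.2
= (28.2 / 55.2) * 100
= 0.5109 * 100 = 51.09

51.09 %


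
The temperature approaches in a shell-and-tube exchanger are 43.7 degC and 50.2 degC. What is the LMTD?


LMTD = (dT1 - dT2) / ln(dT1/dT2)
= (43.7 - 50.2) / ln(43.7 / 50.2) = -6.5 / -0.138667 = 46.87

46.87 degC


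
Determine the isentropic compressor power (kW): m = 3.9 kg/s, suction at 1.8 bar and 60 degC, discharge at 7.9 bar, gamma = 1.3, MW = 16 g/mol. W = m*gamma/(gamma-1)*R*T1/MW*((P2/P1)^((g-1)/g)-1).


Isentropic work: W = m*(gamma/(gamma-1))*(R*T1/MW)*((P2/P1)^((gamma-1)/gamma) - 1)
T1 = 60 + 273.15 = 333.15 K
Pressure ratio = 7.9 / 1.8 = 4.38889
Exponent = (1.3 - 1)/1.3 = 0.230769
(P2/P1)^exp - 1 = 4.38889^0.230769 - 1 = 0.40681
W = 3.9 * 1.3 / 0.3 * 8.314 * 333.15 / 16 * 0.40681 = 1190

1190 kW


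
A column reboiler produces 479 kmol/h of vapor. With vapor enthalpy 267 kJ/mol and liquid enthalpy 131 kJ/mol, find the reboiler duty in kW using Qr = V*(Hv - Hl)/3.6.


Qr = 479 * (267 - 131) / 3.6 = 479 * 136 / 3.6 = 18100

18100 kW


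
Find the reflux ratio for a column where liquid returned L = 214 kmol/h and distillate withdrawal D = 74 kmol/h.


Reflux ratio definition: R = L / D (liquid returned / distillate withdrawn)
L = 214 kmol/h, D = 74 kmol/h
R = 214 / 74 = 2.892

2.892


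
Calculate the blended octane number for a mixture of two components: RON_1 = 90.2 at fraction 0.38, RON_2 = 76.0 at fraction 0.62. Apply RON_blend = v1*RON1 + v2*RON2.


Linear blending: RON_blend = sum(vi * RONi)
Contribution 1: 0.38 * 90.2 = 34.276
Contribution 2: 0.62 * 76.0 = 47.12
RON_blend = 34.276 + 47.12 = 81.396

81.396


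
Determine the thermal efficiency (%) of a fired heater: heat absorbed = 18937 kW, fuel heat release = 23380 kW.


Furnace efficiency = Q_absorbed / Q_fuel * 100
= 18937 / 23380 * 100 = 81.00

81.00 %


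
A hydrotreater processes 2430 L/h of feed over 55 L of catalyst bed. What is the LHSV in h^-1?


LHSV = volumetric feed rate / catalyst volume
= 2430 L/h / 55 L
= 44.18 h^-1

44.18 h^-1


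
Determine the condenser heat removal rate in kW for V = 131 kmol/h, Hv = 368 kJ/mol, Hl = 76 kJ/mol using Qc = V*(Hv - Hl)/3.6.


Qc = 131 * (368 - 76) / 3.6 = 131 * 292 / 3.6 = 10630

10630 kW


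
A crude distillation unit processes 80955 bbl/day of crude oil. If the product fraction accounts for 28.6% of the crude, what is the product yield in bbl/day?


Crude throughput = 80955 bbl/day
Fraction yield = 28.6%
yield = throughput * fraction / 100
yield = 80955 * 28.6 / 100 = 23153.13

23153.13 bbl/day


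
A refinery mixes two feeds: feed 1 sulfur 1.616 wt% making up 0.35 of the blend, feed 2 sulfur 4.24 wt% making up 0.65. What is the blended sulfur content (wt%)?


Linear sulfur blending: S_blend = x1*S1 + x2*S2
Contribution 1: 0.35 * 1.616 = 0.5656 wt%
Contribution 2: 0.65 * 4.24 = 2.756 wt%
S_blend = 0.5656 + 2.756 = 3.3216

3.3216 wt%


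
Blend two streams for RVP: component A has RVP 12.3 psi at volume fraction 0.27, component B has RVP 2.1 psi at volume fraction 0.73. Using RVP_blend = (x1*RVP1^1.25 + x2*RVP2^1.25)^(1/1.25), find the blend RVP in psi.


Chevron index: RVP_blend = (sum xi*RVPi^1.25)^(1/1.25)
RVP^1.25 terms: 0.27 * 12.3^1.25 + 0.73 * 2.1^1.25 = 8.06478
RVP_blend = 8.06478^(1/1.25) = 5.312

5.312 psi


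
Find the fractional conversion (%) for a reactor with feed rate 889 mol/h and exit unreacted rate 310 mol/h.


X = (F_in - F_out) / F_in * 100
Moles reacted = 889 - 310 = 579
X = 579 / 889 * 100
= 0.6513 * 100
= 65.13 %

65.13 %


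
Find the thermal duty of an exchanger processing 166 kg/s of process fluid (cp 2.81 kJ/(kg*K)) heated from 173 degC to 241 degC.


Q = m_dot * cp * delta_T
delta_T = 241 - 173 = 68 K
Q = 166 * 2.81 * 68
= 466.46 * 68
= 31719.28 kW

31719.28 kW


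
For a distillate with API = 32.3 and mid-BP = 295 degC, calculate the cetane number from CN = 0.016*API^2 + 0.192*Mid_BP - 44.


CN = 0.016 * 32.3^2 + 0.192 * 295 - 44
CN = 16.69264 + 56.64 - 44 = 29.33264

29.33264


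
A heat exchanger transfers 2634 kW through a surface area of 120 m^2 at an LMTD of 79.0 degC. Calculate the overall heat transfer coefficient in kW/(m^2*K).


From Q = U*A*LMTD, U = Q / (A * LMTD)
U = 2634 / (120 * 79.0) = 2634 / 9480 = 0.2778

0.2778 kW/(m^2*K)


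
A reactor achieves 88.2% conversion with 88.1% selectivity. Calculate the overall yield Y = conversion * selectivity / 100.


Overall yield = conversion (%) * selectivity (%) / 100
Conversion = 88.2%, Selectivity = 88.1%
Y = 88.2 * 88.1 / 100
= 77.7042 %

77.7042 %


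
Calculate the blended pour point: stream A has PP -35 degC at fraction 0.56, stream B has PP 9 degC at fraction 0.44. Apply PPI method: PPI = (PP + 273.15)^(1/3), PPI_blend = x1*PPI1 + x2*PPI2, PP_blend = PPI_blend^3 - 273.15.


PPI_1 = (-35 + 273.15)^(1/3) = 6.198456
PPI_2 = (9 + 273.15)^(1/3) = 6.558835
PPI_blend = 0.56 * 6.198456 + 0.44 * 6.558835 = 6.357023
PP_blend = 6.357023^3 - 273.15 = 256.8984 - 273.15 = -16.25

-16.25 degC
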